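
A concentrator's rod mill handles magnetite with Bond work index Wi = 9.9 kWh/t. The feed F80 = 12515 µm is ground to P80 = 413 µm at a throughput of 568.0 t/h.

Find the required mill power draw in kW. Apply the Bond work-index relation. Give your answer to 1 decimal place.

P = 2264.3 kW

W = 10 Wi (1/√P80 − 1/√F80)  [Bond]
W = 10·9.9·(1/√413 − 1/√12515) = 10·9.9·(0.040268) = 3.9865 kWh/t
P = W·T = 3.9865·568.0 = 2264.3 kW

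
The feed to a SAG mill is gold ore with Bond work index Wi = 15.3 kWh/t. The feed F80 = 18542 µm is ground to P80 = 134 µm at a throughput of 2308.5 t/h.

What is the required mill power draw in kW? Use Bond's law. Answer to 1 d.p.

P = 27918.0 kW

Bond:  W = 10 Wi (1/√P − 1/√F)
W = 10·15.3·(1/√134 − 1/√18542) = 10·15.3·(0.079043) = 12.0936 kWh/t
P_mill = W·ṁ = 12.0936·2308.5 = 27918.0 kW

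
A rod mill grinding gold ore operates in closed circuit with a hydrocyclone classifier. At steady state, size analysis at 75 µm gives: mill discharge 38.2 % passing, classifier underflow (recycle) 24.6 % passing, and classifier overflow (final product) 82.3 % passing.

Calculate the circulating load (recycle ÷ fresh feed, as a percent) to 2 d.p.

CL = 324.26 %

Classifier node, passing 75 µm:
Fd + Rd = Ru + Fo ⇒ R/F = (o−d)/(d−u)
r = (82.3 − 38.2)/(38.2 − 24.6) = 44.1/13.6 = 3.2426
CL = 100·r = 324.26 %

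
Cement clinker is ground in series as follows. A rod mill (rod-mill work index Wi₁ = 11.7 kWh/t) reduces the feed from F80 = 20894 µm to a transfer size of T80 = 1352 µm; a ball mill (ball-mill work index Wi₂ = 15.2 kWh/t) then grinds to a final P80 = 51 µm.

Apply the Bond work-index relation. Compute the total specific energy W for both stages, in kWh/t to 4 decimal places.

W = 10·Wi·(P80^(-½) − F80^(-½))
Stage 1 (20894→1352 µm, Wi₁=11.7): W₁ = 10·11.7·(0.027196 − 0.006918) = 2.3726 kWh/t
Stage 2 (1352→51 µm, Wi₂=15.2): W₂ = 10·15.2·(0.140028 − 0.027196) = 17.1504 kWh/t
W = W₁ + W₂ = 2.3726 + 17.1504 = 19.5230 kWh/t

W = 19.5230 kWh/t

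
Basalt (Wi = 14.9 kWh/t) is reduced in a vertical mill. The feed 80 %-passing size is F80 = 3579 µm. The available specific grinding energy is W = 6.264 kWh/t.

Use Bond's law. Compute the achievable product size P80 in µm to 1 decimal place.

W = 10 Wi (1/√P80 − 1/√F80)  [Bond]
P80^-0.5 = F80^-0.5 + W/(10 Wi)
  = 6.2640/(10·14.9) + 1/√3579 = 0.042040 + 0.016715 = 0.058756
P80 = (1/0.058756)² = 17.0196² = 289.67 µm

P80 = 289.7 µm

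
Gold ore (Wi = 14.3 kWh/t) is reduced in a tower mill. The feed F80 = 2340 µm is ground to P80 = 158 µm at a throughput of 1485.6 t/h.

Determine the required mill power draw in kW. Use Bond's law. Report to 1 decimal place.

P = 12509.2 kW

W = 10·Wi·[P80^(−½) − F80^(−½)]
W = 10·14.3·(1/√158 − 1/√2340) = 10·14.3·(0.058883) = 8.4203 kWh/t
P = W·T = 8.4203·1485.6 = 12509.2 kW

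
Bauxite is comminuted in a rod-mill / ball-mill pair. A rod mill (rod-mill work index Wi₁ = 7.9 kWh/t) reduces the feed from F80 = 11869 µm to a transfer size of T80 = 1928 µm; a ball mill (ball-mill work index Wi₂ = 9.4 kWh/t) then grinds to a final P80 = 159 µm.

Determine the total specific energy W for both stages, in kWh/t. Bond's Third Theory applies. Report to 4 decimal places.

Bond: W = 10·Wi·(1/√P80 − 1/√F80)
Stage 1 (11869→1928 µm, Wi₁=7.9): W₁ = 10·7.9·(0.022774 − 0.009179) = 1.0740 kWh/t
Stage 2 (1928→159 µm, Wi₂=9.4): W₂ = 10·9.4·(0.079305 − 0.022774) = 5.3139 kWh/t
W = W₁ + W₂ = 1.0740 + 5.3139 = 6.3879 kWh/t

W = 6.3879 kWh/t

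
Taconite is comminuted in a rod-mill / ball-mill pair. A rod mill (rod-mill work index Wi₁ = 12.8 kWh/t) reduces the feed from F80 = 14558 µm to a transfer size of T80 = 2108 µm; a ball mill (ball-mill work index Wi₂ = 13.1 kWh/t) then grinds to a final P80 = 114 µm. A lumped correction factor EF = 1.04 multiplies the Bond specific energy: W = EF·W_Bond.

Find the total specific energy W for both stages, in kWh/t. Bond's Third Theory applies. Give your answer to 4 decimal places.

W = 11.5888 kWh/t

W = 10 Wi (1/√P80 − 1/√F80)  [Bond]
Stage 1 (14558→2108 µm, Wi₁=12.8): W₁ = 10·12.8·(0.021780 − 0.008288) = 1.7270 kWh/t
Stage 2 (2108→114 µm, Wi₂=13.1): W₂ = 10·13.1·(0.093659 − 0.021780) = 9.4160 kWh/t
W = W₁ + W₂ = 1.7270 + 9.4160 = 11.1431 kWh/t
Corrected W = EF·W_Bond = 1.04·11.1431 = 11.5888 kWh/t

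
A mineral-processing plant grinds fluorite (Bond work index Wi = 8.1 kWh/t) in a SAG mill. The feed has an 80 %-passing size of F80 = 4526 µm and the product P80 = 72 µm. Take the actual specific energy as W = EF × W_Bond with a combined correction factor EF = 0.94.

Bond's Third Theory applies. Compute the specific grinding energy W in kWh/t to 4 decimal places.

W = 10 Wi (1/√P80 − 1/√F80)  [Bond]
1/√72 = 0.117851;  1/√4526 = 0.014864
W = 10·8.1·(0.117851 − 0.014864) = 8.3419 kWh/t
Apply correction: 8.3419 × 0.94 = 7.8414 kWh/t

W = 7.8414 kWh/t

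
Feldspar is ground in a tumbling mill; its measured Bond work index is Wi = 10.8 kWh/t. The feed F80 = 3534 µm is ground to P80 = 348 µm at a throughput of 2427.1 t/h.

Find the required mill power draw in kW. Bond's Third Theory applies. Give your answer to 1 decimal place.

W = 10·Wi·(P80^(-½) − F80^(-½))
W = 10·10.8·(1/√348 − 1/√3534) = 10·10.8·(0.036784) = 3.9727 kWh/t
P = W·T = 3.9727·2427.1 = 9642.1 kW

P = 9642.1 kW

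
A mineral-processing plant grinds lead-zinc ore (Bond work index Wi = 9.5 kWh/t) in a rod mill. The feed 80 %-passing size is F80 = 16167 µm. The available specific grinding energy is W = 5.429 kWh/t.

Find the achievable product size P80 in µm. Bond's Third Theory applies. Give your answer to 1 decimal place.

P80 = 236.6 µm

W = 10 Wi (P80^-0.5 − F80^-0.5)
P80^(−½) = W/(10 Wi) + F80^(−½)
  = 5.4290/(10·9.5) + 1/√16167 = 0.057147 + 0.007865 = 0.065012
P80 = (1/0.065012)² = 15.3817² = 236.60 µm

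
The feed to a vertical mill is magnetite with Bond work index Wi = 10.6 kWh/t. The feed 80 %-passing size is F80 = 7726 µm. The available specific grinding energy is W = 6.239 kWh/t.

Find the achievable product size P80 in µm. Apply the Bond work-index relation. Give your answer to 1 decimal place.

Bond:  W = 10 Wi (1/√P − 1/√F)
1/√P80 = 1/√F80 + W/(10·Wi)
  = 6.2390/(10·10.6) + 1/√7726 = 0.058858 + 0.011377 = 0.070235
P80 = (1/0.070235)² = 14.2378² = 202.72 µm

P80 = 202.7 µm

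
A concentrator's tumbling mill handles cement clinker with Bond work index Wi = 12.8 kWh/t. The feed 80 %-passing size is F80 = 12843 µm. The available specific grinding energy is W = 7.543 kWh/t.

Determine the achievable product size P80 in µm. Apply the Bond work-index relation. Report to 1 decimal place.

Bond:  W = 10 Wi (1/√P − 1/√F)
1/√P80 = 1/√F80 + W/(10·Wi)
  = 7.5430/(10·12.8) + 1/√12843 = 0.058930 + 0.008824 = 0.067754
P80 = (1/0.067754)² = 14.7593² = 217.84 µm

P80 = 217.8 µm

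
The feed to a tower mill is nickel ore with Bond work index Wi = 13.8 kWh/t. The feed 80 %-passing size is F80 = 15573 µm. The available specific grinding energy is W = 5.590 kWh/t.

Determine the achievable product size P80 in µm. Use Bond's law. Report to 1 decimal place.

P80 = 424.8 µm

W_Bond = 10·Wi·(1/√P₈₀ − 1/√F₈₀)
P80^(−½) = W/(10 Wi) + F80^(−½)
  = 5.5900/(10·13.8) + 1/√15573 = 0.040507 + 0.008013 = 0.048521
P80 = (1/0.048521)² = 20.6098² = 424.76 µm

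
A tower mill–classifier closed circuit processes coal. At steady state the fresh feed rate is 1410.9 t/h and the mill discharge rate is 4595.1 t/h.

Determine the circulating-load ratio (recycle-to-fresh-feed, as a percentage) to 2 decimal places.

Discharge = new feed + return, hence
R = M − F = 4595.1 − 1410.9 = 3184.2 t/h
CL = 100·R/F = 100·3184.2/1410.9 = 225.69 %

CL = 225.69 %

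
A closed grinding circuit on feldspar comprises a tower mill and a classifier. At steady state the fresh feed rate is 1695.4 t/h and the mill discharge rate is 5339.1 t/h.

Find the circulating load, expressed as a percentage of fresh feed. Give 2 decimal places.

CL = 214.92 %

Mill node: discharge = fresh + recycle.
R = M − F = 5339.1 − 1695.4 = 3643.7 t/h
CL = 100·R/F = 100·3643.7/1695.4 = 214.92 %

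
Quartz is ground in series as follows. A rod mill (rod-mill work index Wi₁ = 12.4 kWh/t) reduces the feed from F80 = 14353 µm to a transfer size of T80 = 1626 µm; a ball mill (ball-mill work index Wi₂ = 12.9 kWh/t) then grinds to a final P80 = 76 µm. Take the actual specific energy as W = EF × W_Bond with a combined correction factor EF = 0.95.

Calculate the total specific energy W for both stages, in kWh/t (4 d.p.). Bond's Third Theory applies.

W = 10 Wi / √P80 − 10 Wi / √F80
Stage 1 (14353→1626 µm, Wi₁=12.4): W₁ = 10·12.4·(0.024799 − 0.008347) = 2.0401 kWh/t
Stage 2 (1626→76 µm, Wi₂=12.9): W₂ = 10·12.9·(0.114708 − 0.024799) = 11.5982 kWh/t
W = W₁ + W₂ = 2.0401 + 11.5982 = 13.6383 kWh/t
Corrected W = EF·W_Bond = 0.95·13.6383 = 12.9564 kWh/t

W = 12.9564 kWh/t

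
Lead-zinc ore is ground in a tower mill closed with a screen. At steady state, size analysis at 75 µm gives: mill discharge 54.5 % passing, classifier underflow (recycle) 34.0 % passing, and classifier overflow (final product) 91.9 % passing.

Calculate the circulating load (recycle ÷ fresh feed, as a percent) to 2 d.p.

CL = 182.44 %

Two-product formula at 75 µm:
(1+r)·d = r·u + o ⇒ r = (o−d)/(d−u)
r = (91.9 − 54.5)/(54.5 − 34.0) = 37.4/20.5 = 1.8244
CL = 100·r = 182.44 %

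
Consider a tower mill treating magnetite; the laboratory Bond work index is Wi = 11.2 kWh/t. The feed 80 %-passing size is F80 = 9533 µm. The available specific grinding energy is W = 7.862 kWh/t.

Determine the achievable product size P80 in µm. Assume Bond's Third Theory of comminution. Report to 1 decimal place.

W = 10·Wi·[P80^(−½) − F80^(−½)]
1/√P80 = 1/√F80 + W/(10·Wi)
  = 7.8620/(10·11.2) + 1/√9533 = 0.070196 + 0.010242 = 0.080438
P80 = (1/0.080438)² = 12.4319² = 154.55 µm

P80 = 154.6 µm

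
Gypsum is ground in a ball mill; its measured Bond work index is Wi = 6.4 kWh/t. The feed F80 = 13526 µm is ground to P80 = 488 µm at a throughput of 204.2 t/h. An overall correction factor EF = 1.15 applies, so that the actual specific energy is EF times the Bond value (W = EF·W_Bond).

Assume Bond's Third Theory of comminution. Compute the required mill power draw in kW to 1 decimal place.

P = 551.1 kW

W = 10 Wi (1/√P80 − 1/√F80)  [Bond]
W = 10·6.4·(1/√488 − 1/√13526) = 10·6.4·(0.036670) = 2.3468 kWh/t
With EF = 1.15: W = 2.3468·1.15 = 2.6989 kWh/t
P_mill = W·ṁ = 2.6989·204.2 = 551.1 kW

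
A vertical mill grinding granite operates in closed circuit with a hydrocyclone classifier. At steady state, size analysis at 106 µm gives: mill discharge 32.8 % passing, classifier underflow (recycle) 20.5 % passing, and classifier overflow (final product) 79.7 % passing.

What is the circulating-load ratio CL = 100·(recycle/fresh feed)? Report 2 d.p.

CL = 381.30 %

Let r = R/F. Size balance at 106 µm:
d + r·d = r·u + o → r(d−u) = o−d
r = (79.7 − 32.8)/(32.8 − 20.5) = 46.9/12.3 = 3.8130
CL = 100·r = 381.30 %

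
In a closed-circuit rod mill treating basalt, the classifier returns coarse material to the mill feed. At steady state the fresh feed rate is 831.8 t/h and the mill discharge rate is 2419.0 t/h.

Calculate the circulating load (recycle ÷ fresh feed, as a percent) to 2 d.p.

Mill node: discharge = fresh + recycle.
R = M − F = 2419.0 − 831.8 = 1587.2 t/h
CL = 100·R/F = 100·1587.2/831.8 = 190.82 %

CL = 190.82 %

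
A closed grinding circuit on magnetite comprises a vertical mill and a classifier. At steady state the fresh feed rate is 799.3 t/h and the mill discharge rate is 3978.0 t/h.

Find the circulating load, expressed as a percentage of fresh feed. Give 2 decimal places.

M = F + R at steady state, so:
R = M − F = 3978.0 − 799.3 = 3178.7 t/h
CL = 100·R/F = 100·3178.7/799.3 = 397.69 %

CL = 397.69 %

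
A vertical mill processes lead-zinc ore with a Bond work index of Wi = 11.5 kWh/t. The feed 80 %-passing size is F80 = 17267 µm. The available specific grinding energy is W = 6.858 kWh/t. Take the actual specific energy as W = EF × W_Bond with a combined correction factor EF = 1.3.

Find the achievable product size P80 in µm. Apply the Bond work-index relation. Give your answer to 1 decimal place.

Bond: W = 10·Wi·(1/√P80 − 1/√F80)
W_Bond = W / EF = 6.858 / 1.3 = 5.2754 kWh/t
⇒ 1/√P80 = W_Bond/(10 Wi) + 1/√F80
  = 5.2754/(10·11.5) + 1/√17267 = 0.045873 + 0.007610 = 0.053483
P80 = (1/0.053483)² = 18.6975² = 349.60 µm

P80 = 349.6 µm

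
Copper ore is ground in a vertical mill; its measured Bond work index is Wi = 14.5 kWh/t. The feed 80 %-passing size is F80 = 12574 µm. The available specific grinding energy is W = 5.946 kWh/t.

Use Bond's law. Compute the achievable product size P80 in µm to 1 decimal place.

W = 10 Wi / √P80 − 10 Wi / √F80
⇒ 1/√P80 = W/(10 Wi) + 1/√F80
  = 5.9460/(10·14.5) + 1/√12574 = 0.041007 + 0.008918 = 0.049925
P80 = (1/0.049925)² = 20.0301² = 401.21 µm

P80 = 401.2 µm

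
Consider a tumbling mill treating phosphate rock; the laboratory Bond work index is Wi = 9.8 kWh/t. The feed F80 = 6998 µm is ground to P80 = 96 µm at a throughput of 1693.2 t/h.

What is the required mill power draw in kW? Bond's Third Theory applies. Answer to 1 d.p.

P = 14952.0 kW

W = 10 Wi (1/√P80 − 1/√F80)  [Bond]
W = 10·9.8·(1/√96 − 1/√6998) = 10·9.8·(0.090108) = 8.8306 kWh/t
Mill draw = 8.8306 × 1693.2 = 14952.0 kW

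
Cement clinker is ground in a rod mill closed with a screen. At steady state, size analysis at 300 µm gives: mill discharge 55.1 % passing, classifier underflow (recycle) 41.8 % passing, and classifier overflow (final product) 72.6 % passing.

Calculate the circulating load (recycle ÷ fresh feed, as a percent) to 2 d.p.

CL = 131.58 %

Let r = R/F. Size balance at 300 µm:
(1+r)·d = r·u + o ⇒ r = (o−d)/(d−u)
r = (72.6 − 55.1)/(55.1 − 41.8) = 17.5/13.3 = 1.3158
CL = 100·r = 131.58 %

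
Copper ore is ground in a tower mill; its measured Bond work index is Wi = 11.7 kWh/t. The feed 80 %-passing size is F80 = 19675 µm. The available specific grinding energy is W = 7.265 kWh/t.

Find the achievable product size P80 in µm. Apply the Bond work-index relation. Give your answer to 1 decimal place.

W = 10 Wi (1/√P80 − 1/√F80)  [Bond]
P80^(−½) = W/(10 Wi) + F80^(−½)
  = 7.2650/(10·11.7) + 1/√19675 = 0.062094 + 0.007129 = 0.069223
P80 = (1/0.069223)² = 14.4460² = 208.69 µm

P80 = 208.7 µm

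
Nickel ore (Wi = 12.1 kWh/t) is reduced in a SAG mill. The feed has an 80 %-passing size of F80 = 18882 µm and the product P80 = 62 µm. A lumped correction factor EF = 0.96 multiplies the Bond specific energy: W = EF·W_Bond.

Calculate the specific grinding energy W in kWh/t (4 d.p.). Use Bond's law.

W = 10·Wi·[P80^(−½) − F80^(−½)]
1/√62 = 0.127000;  1/√18882 = 0.007277
W = 10·12.1·(0.127000 − 0.007277) = 14.4865 kWh/t
With EF = 0.96: W = 14.4865·0.96 = 13.9070 kWh/t

W = 13.9070 kWh/t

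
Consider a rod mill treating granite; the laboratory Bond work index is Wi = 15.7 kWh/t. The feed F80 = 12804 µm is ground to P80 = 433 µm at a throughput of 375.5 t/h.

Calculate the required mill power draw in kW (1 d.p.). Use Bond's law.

W = 10·Wi·[P80^(−½) − F80^(−½)]
W = 10·15.7·(1/√433 − 1/√12804) = 10·15.7·(0.039219) = 6.1575 kWh/t
P_mill = W·ṁ = 6.1575·375.5 = 2312.1 kW

P = 2312.1 kW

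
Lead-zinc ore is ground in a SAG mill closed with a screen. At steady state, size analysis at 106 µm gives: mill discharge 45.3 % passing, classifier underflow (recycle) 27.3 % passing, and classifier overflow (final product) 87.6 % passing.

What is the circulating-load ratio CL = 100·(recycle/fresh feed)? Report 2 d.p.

Balance %-passing 106 µm (r = R/F):
d + r·d = r·u + o → r(d−u) = o−d
r = (87.6 − 45.3)/(45.3 − 27.3) = 42.3/18.0 = 2.3500
CL = 100·r = 235.00 %

CL = 235.00 %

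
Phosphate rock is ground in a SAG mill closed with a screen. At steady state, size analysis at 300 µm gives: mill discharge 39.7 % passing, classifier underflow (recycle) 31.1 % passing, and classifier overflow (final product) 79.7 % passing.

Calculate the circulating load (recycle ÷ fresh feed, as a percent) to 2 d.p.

CL = 465.12 %

Mass balance on the −300 µm fraction:
(1+r)d = ru + o → r = (o−d)/(d−u)
r = (79.7 − 39.7)/(39.7 − 31.1) = 40.0/8.6 = 4.6512
CL = 100·r = 465.12 %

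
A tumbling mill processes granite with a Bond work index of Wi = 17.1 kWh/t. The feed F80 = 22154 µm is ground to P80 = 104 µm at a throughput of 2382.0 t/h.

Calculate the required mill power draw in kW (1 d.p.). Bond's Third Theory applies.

W = 10·Wi·(P80^(-½) − F80^(-½))
W = 10·17.1·(1/√104 − 1/√22154) = 10·17.1·(0.091340) = 15.6191 kWh/t
Power = W × throughput = 15.6191 kWh/t × 2382.0 t/h = 37204.6 kW

P = 37204.6 kW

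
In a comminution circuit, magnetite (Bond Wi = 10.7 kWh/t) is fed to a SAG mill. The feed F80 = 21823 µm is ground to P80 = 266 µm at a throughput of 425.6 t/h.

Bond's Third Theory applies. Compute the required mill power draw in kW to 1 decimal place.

P = 2483.9 kW

W = 10·Wi·[P80^(−½) − F80^(−½)]
W = 10·10.7·(1/√266 − 1/√21823) = 10·10.7·(0.054545) = 5.8363 kWh/t
Power = W × throughput = 5.8363 kWh/t × 425.6 t/h = 2483.9 kW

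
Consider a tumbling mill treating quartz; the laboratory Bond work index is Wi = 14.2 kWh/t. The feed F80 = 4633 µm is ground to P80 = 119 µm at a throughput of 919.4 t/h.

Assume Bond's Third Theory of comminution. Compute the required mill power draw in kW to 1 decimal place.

W = 10·Wi·(P80^(-½) − F80^(-½))
W = 10·14.2·(1/√119 − 1/√4633) = 10·14.2·(0.076978) = 10.9309 kWh/t
Power = W × throughput = 10.9309 kWh/t × 919.4 t/h = 10049.9 kW

P = 10049.9 kW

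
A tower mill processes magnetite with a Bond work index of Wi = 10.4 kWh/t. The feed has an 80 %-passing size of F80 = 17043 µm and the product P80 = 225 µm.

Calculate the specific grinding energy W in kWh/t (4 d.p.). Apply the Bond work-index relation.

W = 6.1367 kWh/t

Bond: W = 10·Wi·(1/√P80 − 1/√F80)
1/√225 = 0.066667;  1/√17043 = 0.007660
W = 10·10.4·(0.066667 − 0.007660) = 6.1367 kWh/t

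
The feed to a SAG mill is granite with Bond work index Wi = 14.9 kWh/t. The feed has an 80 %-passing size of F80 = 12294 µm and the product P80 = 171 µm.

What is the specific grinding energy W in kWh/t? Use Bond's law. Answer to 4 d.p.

W_Bond = 10·Wi·(1/√P₈₀ − 1/√F₈₀)
1/√171 = 0.076472;  1/√12294 = 0.009019
W = 10·14.9·(0.076472 − 0.009019) = 10.0505 kWh/t

W = 10.0505 kWh/t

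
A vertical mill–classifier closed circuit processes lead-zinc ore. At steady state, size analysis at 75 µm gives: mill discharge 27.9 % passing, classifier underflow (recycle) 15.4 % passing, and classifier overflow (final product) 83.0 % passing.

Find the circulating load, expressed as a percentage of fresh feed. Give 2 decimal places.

Balance %-passing 75 µm (r = R/F):
r = (o − d)/(d − u)
r = (83.0 − 27.9)/(27.9 − 15.4) = 55.1/12.5 = 4.4080
CL = 100·r = 440.80 %

CL = 440.80 %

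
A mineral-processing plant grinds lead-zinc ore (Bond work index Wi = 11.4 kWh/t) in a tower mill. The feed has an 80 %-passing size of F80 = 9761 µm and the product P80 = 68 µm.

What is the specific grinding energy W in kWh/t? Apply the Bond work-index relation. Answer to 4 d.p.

W = 12.6707 kWh/t

W_Bond = 10·Wi·(1/√P₈₀ − 1/√F₈₀)
1/√68 = 0.121268;  1/√9761 = 0.010122
W = 10·11.4·(0.121268 − 0.010122) = 12.6707 kWh/t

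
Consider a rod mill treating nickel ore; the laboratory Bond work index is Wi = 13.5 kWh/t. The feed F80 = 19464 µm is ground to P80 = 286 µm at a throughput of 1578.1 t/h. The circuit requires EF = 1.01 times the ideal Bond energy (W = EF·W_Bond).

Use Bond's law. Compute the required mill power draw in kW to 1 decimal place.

W = 10·Wi·(P80^(-½) − F80^(-½))
W = 10·13.5·(1/√286 − 1/√19464) = 10·13.5·(0.051963) = 7.0151 kWh/t
W_actual = 1.01 × 7.0151 = 7.0852 kWh/t
Power = W × throughput = 7.0852 kWh/t × 1578.1 t/h = 11181.2 kW

P = 11181.2 kW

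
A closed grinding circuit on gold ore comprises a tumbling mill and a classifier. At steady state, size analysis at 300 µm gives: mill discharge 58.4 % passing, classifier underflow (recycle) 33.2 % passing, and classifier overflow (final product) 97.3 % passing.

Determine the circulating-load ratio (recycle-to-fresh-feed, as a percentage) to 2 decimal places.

Let r = R/F. Size balance at 300 µm:
(1+r)d = ru + o → r = (o−d)/(d−u)
r = (97.3 − 58.4)/(58.4 − 33.2) = 38.9/25.2 = 1.5437
CL = 100·r = 154.37 %

CL = 154.37 %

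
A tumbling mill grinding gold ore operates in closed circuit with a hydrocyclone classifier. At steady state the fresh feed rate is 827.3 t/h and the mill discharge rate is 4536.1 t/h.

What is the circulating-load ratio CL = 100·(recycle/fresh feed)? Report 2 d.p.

CL = 448.30 %

M = F + R at steady state, so:
R = M − F = 4536.1 − 827.3 = 3708.8 t/h
CL = 100·R/F = 100·3708.8/827.3 = 448.30 %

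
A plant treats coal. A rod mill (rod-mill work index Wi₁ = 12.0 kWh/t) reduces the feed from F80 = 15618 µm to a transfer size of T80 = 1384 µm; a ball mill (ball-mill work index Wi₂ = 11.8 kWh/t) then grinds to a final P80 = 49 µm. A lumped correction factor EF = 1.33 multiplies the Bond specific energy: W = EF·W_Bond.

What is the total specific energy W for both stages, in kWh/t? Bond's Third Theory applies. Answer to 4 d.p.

W = 21.2144 kWh/t

W = 10·Wi·[P80^(−½) − F80^(−½)]
Stage 1 (15618→1384 µm, Wi₁=12.0): W₁ = 10·12.0·(0.026880 − 0.008002) = 2.2654 kWh/t
Stage 2 (1384→49 µm, Wi₂=11.8): W₂ = 10·11.8·(0.142857 − 0.026880) = 13.6853 kWh/t
W = W₁ + W₂ = 2.2654 + 13.6853 = 15.9507 kWh/t
W_actual = 1.33 × 15.9507 = 21.2144 kWh/t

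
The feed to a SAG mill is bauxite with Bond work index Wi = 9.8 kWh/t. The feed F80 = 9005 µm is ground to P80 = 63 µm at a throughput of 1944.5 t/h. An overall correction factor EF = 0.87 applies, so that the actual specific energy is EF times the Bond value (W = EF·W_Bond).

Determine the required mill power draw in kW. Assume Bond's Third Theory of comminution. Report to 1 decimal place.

P = 19140.3 kW

Bond: W = 10·Wi·(1/√P80 − 1/√F80)
W = 10·9.8·(1/√63 − 1/√9005) = 10·9.8·(0.115450) = 11.3141 kWh/t
W_actual = 0.87 × 11.3141 = 9.8433 kWh/t
Mill draw = 9.8433 × 1944.5 = 19140.3 kW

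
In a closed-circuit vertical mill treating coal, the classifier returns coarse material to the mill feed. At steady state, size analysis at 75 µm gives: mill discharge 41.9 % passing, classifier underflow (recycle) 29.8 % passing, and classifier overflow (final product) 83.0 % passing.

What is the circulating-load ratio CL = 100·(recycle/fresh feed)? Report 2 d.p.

Balance %-passing 75 µm (r = R/F):
(1+r)·d = r·u + o ⇒ r = (o−d)/(d−u)
r = (83.0 − 41.9)/(41.9 − 29.8) = 41.1/12.1 = 3.3967
CL = 100·r = 339.67 %

CL = 339.67 %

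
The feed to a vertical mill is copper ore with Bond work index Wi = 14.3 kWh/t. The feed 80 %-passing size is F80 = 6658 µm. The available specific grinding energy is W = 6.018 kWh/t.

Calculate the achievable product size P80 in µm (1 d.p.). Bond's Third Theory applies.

P80 = 338.7 µm

W = 10 Wi / √P80 − 10 Wi / √F80
P80^(−½) = W/(10 Wi) + F80^(−½)
  = 6.0180/(10·14.3) + 1/√6658 = 0.042084 + 0.012255 = 0.054339
P80 = (1/0.054339)² = 18.4029² = 338.67 µm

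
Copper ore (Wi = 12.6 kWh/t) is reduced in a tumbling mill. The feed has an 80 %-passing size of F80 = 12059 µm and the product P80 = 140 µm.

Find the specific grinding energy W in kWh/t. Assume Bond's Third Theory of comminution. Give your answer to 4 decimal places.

W = 9.5015 kWh/t

W = 10·Wi·[P80^(−½) − F80^(−½)]
1/√140 = 0.084515;  1/√12059 = 0.009106
W = 10·12.6·(0.084515 − 0.009106) = 9.5015 kWh/t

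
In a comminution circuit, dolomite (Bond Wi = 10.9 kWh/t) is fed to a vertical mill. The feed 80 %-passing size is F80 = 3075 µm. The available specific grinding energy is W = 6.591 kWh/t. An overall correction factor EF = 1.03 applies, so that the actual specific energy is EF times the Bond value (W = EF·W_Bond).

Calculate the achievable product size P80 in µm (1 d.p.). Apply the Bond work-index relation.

W_Bond = 10·Wi·(1/√P₈₀ − 1/√F₈₀)
W_Bond = W / EF = 6.591 / 1.03 = 6.3990 kWh/t
⇒ 1/√P80 = W_Bond/(10·Wi) + 1/√F80
  = 6.3990/(10·10.9) + 1/√3075 = 0.058707 + 0.018033 = 0.076740
P80 = (1/0.076740)² = 13.0310² = 169.81 µm

P80 = 169.8 µm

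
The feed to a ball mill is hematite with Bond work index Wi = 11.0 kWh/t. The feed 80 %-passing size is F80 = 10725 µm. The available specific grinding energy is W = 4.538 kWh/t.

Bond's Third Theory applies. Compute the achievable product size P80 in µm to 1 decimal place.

P80 = 385.8 µm

W = 10 Wi (P80^-0.5 − F80^-0.5)
⇒ 1/√P80 = W/(10 Wi) + 1/√F80
  = 4.5380/(10·11.0) + 1/√10725 = 0.041255 + 0.009656 = 0.050911
P80 = (1/0.050911)² = 19.6423² = 385.82 µm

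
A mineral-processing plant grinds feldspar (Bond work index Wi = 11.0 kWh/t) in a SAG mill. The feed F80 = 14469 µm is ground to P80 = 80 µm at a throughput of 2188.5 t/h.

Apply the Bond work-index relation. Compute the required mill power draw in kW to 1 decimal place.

W = 10·Wi·(P80^(-½) − F80^(-½))
W = 10·11.0·(1/√80 − 1/√14469) = 10·11.0·(0.103490) = 11.3839 kWh/t
P = W·T = 11.3839·2188.5 = 24913.7 kW

P = 24913.7 kW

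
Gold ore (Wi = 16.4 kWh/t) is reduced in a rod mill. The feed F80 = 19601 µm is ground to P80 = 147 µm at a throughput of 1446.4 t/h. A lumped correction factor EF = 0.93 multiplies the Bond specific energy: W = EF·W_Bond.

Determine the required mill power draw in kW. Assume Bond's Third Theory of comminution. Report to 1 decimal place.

W = 10 Wi / √P80 − 10 Wi / √F80
W = 10·16.4·(1/√147 − 1/√19601) = 10·16.4·(0.075336) = 12.3551 kWh/t
W_actual = 0.93 × 12.3551 = 11.4902 kWh/t
Power = W × throughput = 11.4902 kWh/t × 1446.4 t/h = 16619.5 kW

P = 16619.5 kW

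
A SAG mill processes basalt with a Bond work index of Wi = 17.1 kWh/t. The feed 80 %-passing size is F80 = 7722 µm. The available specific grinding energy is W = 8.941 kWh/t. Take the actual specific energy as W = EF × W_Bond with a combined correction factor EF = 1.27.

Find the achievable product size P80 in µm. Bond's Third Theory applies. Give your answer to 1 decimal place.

W = 10·Wi·[P80^(−½) − F80^(−½)]
W_Bond = W / EF = 8.941 / 1.27 = 7.0402 kWh/t
⇒ 1/√P80 = W_Bond/(10·Wi) + 1/√F80
  = 7.0402/(10·17.1) + 1/√7722 = 0.041171 + 0.011380 = 0.052550
P80 = (1/0.052550)² = 19.0294² = 362.12 µm

P80 = 362.1 µm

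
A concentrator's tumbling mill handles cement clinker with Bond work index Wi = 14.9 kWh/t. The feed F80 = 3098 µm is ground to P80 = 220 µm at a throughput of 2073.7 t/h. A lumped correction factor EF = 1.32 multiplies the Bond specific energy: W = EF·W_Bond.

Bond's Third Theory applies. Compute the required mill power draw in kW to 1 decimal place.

Bond: W = 10·Wi·(1/√P80 − 1/√F80)
W = 10·14.9·(1/√220 − 1/√3098) = 10·14.9·(0.049454) = 7.3686 kWh/t
Apply correction: 7.3686 × 1.32 = 9.7265 kWh/t
Mill draw = 9.7265 × 2073.7 = 20169.9 kW

P = 20169.9 kW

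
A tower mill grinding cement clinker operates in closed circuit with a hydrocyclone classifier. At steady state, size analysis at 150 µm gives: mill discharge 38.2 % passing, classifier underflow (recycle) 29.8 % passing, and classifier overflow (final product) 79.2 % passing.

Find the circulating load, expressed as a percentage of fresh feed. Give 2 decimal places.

CL = 488.10 %

Two-product formula at 150 µm:
r = (o − d)/(d − u)
r = (79.2 − 38.2)/(38.2 − 29.8) = 41.0/8.4 = 4.8810
CL = 100·r = 488.10 %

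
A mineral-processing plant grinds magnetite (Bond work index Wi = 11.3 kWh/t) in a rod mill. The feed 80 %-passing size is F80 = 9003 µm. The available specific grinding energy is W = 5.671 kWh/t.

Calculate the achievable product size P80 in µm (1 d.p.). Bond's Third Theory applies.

W = 10 Wi (1/√P80 − 1/√F80)  [Bond]
P80^-0.5 = F80^-0.5 + W/(10 Wi)
  = 5.6710/(10·11.3) + 1/√9003 = 0.050186 + 0.010539 = 0.060725
P80 = (1/0.060725)² = 16.4677² = 271.18 µm

P80 = 271.2 µm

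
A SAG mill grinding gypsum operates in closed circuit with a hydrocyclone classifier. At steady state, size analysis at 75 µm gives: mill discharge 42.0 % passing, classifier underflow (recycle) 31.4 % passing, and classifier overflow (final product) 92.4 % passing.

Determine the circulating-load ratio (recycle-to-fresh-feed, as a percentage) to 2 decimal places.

Mass balance on the −75 µm fraction:
(1+r)·d = r·u + o ⇒ r = (o−d)/(d−u)
r = (92.4 − 42.0)/(42.0 − 31.4) = 50.4/10.6 = 4.7547
CL = 100·r = 475.47 %

CL = 475.47 %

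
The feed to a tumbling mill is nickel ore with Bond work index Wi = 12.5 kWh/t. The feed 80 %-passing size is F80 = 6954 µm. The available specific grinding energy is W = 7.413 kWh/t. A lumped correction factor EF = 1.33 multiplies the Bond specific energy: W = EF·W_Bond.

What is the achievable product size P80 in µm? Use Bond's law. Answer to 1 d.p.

P80 = 312.4 µm

W = 10 Wi (P80^-0.5 − F80^-0.5)
W_Bond = W / EF = 7.413 / 1.33 = 5.5737 kWh/t
⇒ 1/√P80 = W_Bond/(10·Wi) + 1/√F80
  = 5.5737/(10·12.5) + 1/√6954 = 0.044589 + 0.011992 = 0.056581
P80 = (1/0.056581)² = 17.6737² = 312.36 µm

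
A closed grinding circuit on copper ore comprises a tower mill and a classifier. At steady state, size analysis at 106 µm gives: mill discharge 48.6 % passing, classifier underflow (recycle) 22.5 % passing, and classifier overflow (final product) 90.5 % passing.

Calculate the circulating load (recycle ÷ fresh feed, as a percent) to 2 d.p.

CL = 160.54 %

Mass balance on the −106 µm fraction:
Fd + Rd = Ru + Fo ⇒ R/F = (o−d)/(d−u)
r = (90.5 − 48.6)/(48.6 − 22.5) = 41.9/26.1 = 1.6054
CL = 100·r = 160.54 %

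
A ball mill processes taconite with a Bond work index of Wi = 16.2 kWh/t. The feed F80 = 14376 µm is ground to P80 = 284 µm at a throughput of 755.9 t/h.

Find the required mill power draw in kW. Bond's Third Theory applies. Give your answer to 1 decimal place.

W = 10·Wi·(P80^(-½) − F80^(-½))
W = 10·16.2·(1/√284 − 1/√14376) = 10·16.2·(0.050999) = 8.2618 kWh/t
Power = W × throughput = 8.2618 kWh/t × 755.9 t/h = 6245.1 kW

P = 6245.1 kW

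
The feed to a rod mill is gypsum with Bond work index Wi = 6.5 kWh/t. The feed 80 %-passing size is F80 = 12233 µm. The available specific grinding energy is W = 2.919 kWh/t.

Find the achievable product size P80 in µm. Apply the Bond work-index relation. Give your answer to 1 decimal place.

P80 = 343.6 µm

W = 10 Wi (P80^-0.5 − F80^-0.5)
⇒ 1/√P80 = W/(10 Wi) + 1/√F80
  = 2.9190/(10·6.5) + 1/√12233 = 0.044908 + 0.009041 = 0.053949
P80 = (1/0.053949)² = 18.5360² = 343.58 µm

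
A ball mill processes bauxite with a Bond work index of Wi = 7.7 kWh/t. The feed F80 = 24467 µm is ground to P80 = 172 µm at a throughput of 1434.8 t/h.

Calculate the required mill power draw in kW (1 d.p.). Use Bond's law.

P = 7717.7 kW

W = 10·Wi·[P80^(−½) − F80^(−½)]
W = 10·7.7·(1/√172 − 1/√24467) = 10·7.7·(0.069856) = 5.3789 kWh/t
Mill draw = 5.3789 × 1434.8 = 7717.7 kW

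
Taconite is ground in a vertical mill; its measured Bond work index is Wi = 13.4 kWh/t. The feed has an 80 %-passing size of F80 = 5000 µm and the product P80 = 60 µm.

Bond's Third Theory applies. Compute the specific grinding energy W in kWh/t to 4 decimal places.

W = 10·Wi·[P80^(−½) − F80^(−½)]
1/√60 = 0.129099;  1/√5000 = 0.014142
W = 10·13.4·(0.129099 − 0.014142) = 15.4043 kWh/t

W = 15.4043 kWh/t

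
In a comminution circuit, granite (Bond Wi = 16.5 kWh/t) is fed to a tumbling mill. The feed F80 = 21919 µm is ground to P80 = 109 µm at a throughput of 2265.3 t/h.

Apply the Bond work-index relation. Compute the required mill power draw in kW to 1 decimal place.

P = 33276.5 kW

W = 10·Wi·(P80^(-½) − F80^(-½))
W = 10·16.5·(1/√109 − 1/√21919) = 10·16.5·(0.089028) = 14.6897 kWh/t
Power = W × throughput = 14.6897 kWh/t × 2265.3 t/h = 33276.5 kW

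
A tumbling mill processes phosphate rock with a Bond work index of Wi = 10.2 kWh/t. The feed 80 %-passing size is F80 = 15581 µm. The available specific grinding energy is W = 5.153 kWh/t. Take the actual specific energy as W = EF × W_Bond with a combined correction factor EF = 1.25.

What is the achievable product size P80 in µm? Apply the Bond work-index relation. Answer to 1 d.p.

W = 10·Wi·(P80^(-½) − F80^(-½))
W_Bond = W / EF = 5.153 / 1.25 = 4.1224 kWh/t
P80^(−½) = W_Bond/(10 Wi) + F80^(−½)
  = 4.1224/(10·10.2) + 1/√15581 = 0.040416 + 0.008011 = 0.048427
P80 = (1/0.048427)² = 20.6496² = 426.41 µm

P80 = 426.4 µm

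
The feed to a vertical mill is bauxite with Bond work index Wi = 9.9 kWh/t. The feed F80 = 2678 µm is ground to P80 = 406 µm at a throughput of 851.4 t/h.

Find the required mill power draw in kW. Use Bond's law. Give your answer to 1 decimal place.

P = 2554.4 kW

W = 10 Wi (1/√P80 − 1/√F80)  [Bond]
W = 10·9.9·(1/√406 − 1/√2678) = 10·9.9·(0.030305) = 3.0002 kWh/t
P_mill = W·ṁ = 3.0002·851.4 = 2554.4 kW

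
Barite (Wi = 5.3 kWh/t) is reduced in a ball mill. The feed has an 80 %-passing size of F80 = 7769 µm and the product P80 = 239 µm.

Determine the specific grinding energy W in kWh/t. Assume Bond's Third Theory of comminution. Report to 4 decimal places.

Bond: W = 10·Wi·(1/√P80 − 1/√F80)
1/√239 = 0.064685;  1/√7769 = 0.011345
W = 10·5.3·(0.064685 − 0.011345) = 2.8270 kWh/t

W = 2.8270 kWh/t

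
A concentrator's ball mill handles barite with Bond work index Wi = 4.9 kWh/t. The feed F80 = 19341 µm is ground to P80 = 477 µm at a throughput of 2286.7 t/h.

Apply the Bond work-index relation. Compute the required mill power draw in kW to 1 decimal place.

P = 4324.7 kW

Bond: W = 10·Wi·(1/√P80 − 1/√F80)
W = 10·4.9·(1/√477 − 1/√19341) = 10·4.9·(0.038596) = 1.8912 kWh/t
Mill draw = 1.8912 × 2286.7 = 4324.7 kW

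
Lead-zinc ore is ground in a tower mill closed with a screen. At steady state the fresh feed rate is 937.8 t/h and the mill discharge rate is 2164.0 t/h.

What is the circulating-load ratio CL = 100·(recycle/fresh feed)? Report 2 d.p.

CL = 130.75 %

M = F + R at steady state, so:
R = M − F = 2164.0 − 937.8 = 1226.2 t/h
CL = 100·R/F = 100·1226.2/937.8 = 130.75 %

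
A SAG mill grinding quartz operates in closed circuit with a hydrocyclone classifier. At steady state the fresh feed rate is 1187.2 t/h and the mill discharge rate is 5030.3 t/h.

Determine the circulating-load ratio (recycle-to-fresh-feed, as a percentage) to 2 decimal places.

CL = 323.71 %

Steady state: M = F + R.
R = M − F = 5030.3 − 1187.2 = 3843.1 t/h
CL = 100·R/F = 100·3843.1/1187.2 = 323.71 %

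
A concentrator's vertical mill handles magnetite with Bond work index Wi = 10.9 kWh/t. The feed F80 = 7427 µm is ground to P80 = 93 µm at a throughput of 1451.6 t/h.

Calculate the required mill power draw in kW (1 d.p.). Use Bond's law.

W = 10 Wi (1/√P80 − 1/√F80)  [Bond]
W = 10·10.9·(1/√93 − 1/√7427) = 10·10.9·(0.092092) = 10.0380 kWh/t
P_mill = W·ṁ = 10.0380·1451.6 = 14571.1 kW

P = 14571.1 kW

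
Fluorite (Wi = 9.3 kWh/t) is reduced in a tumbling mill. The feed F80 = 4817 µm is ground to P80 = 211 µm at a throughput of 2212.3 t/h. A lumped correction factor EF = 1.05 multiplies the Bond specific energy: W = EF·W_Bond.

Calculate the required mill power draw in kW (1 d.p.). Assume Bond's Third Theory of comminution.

W = 10 Wi (1/√P80 − 1/√F80)  [Bond]
W = 10·9.3·(1/√211 − 1/√4817) = 10·9.3·(0.054435) = 5.0624 kWh/t
Corrected W = EF·W_Bond = 1.05·5.0624 = 5.3155 kWh/t
Mill draw = 5.3155 × 2212.3 = 11759.6 kW

P = 11759.6 kW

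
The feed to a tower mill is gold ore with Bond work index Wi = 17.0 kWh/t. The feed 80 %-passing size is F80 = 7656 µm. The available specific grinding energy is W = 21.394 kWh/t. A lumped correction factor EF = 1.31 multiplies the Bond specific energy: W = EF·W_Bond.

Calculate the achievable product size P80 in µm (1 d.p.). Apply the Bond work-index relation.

P80 = 86.5 µm

W = 10 Wi (1/√P80 − 1/√F80)  [Bond]
W_Bond = W / EF = 21.394 / 1.31 = 16.3313 kWh/t
P80^(−½) = W_Bond/(10 Wi) + F80^(−½)
  = 16.3313/(10·17.0) + 1/√7656 = 0.096066 + 0.011429 = 0.107495
P80 = (1/0.107495)² = 9.3027² = 86.54 µm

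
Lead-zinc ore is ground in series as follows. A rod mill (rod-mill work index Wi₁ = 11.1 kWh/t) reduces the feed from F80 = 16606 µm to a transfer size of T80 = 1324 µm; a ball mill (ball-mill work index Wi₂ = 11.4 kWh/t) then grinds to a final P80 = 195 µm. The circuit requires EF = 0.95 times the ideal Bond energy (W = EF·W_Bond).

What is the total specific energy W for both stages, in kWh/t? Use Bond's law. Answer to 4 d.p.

W_Bond = 10·Wi·(1/√P₈₀ − 1/√F₈₀)
Stage 1 (16606→1324 µm, Wi₁=11.1): W₁ = 10·11.1·(0.027482 − 0.007760) = 2.1892 kWh/t
Stage 2 (1324→195 µm, Wi₂=11.4): W₂ = 10·11.4·(0.071611 − 0.027482) = 5.0307 kWh/t
W = W₁ + W₂ = 2.1892 + 5.0307 = 7.2199 kWh/t
Corrected W = EF·W_Bond = 0.95·7.2199 = 6.8589 kWh/t

W = 6.8589 kWh/t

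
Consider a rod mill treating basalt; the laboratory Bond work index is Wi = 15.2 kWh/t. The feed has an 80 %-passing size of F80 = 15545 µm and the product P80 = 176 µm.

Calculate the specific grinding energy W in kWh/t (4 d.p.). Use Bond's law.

W = 10.2383 kWh/t

W = 10 Wi (P80^-0.5 − F80^-0.5)
1/√176 = 0.075378;  1/√15545 = 0.008021
W = 10·15.2·(0.075378 − 0.008021) = 10.2383 kWh/t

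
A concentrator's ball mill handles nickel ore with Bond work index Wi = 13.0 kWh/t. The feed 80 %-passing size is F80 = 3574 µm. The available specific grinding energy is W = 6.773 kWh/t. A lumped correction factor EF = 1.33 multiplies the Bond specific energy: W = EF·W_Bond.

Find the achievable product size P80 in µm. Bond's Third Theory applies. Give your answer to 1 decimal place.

W = 10 Wi / √P80 − 10 Wi / √F80
W_Bond = W / EF = 6.773 / 1.33 = 5.0925 kWh/t
⇒ 1/√P80 = W_Bond/(10 Wi) + 1/√F80
  = 5.0925/(10·13.0) + 1/√3574 = 0.039173 + 0.016727 = 0.055900
P80 = (1/0.055900)² = 17.8891² = 320.02 µm

P80 = 320.0 µm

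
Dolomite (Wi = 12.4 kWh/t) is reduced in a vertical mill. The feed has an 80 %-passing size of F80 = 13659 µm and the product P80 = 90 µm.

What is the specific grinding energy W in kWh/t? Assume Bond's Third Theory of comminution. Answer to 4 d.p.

Bond:  W = 10 Wi (1/√P − 1/√F)
1/√90 = 0.105409;  1/√13659 = 0.008556
W = 10·12.4·(0.105409 − 0.008556) = 12.0098 kWh/t

W = 12.0098 kWh/t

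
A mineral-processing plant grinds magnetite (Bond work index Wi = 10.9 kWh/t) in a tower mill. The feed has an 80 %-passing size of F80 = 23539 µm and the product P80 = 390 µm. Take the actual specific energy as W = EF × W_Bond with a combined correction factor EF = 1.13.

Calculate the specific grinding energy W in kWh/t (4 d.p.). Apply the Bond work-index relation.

W = 5.4341 kWh/t

W = 10 Wi (1/√P80 − 1/√F80)  [Bond]
1/√390 = 0.050637;  1/√23539 = 0.006518
W = 10·10.9·(0.050637 − 0.006518) = 4.8090 kWh/t
W_actual = 1.13 × 4.8090 = 5.4341 kWh/t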